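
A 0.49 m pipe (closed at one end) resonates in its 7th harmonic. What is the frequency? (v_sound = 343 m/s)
fₙ = nv/(4L) = 1225 Hz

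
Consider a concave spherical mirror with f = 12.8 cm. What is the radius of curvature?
R = 2|f| = 25.6 cm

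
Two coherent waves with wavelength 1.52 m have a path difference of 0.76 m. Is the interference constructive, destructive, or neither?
destructive — path difference = 0.5λ, an odd multiple of λ/2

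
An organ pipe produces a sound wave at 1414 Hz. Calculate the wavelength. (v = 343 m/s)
λ = v/f = 0.2426 m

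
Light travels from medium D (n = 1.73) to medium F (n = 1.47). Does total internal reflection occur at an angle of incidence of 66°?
θc = arcsin(n₂/n₁) = 58.18°; 66° > θc, so yes — total internal reflection.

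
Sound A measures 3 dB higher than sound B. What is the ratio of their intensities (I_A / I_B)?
I_A/I_B = 10^(Δβ/10) = 1.995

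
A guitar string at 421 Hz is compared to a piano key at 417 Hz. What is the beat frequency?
4 Hz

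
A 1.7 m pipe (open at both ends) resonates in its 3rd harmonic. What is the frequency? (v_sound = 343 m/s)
fₙ = nv/(2L) = 302.6 Hz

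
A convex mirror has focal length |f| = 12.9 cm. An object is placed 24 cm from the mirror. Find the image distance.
f = −12.9 cm (convex); 1/di = 1/f − 1/do → di = -8.39 cm (virtual image, behind mirror)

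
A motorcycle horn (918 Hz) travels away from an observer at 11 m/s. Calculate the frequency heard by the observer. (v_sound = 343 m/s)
f_obs = f·v/(v + v_s) = 889.5 Hz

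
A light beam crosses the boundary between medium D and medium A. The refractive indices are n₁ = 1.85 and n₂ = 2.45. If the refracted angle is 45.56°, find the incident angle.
sin θ₁ = (n₂/n₁)·sin θ₂ → θ₁ = 71°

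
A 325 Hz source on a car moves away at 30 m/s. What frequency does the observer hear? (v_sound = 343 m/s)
f_obs = f·v/(v + v_s) = 298.9 Hz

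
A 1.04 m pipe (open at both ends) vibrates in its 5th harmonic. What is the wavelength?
λₙ = 2L/n = 0.416 m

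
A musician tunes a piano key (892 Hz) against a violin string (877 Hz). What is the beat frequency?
15 Hz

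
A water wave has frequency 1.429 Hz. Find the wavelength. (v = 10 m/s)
λ = v/f = 6.998 m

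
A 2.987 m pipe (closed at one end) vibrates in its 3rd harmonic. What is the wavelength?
λₙ = 4L/n = 3.983 m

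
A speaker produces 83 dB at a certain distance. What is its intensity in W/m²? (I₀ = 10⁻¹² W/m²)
I = I₀·10^(β/10) = 2.00 × 10⁻⁴ W/m²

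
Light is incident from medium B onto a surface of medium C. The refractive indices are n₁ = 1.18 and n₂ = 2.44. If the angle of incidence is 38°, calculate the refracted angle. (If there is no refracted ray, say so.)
sin θ₂ = (n₁/n₂)·sin θ₁ = 0.2977 → θ₂ = 17.32°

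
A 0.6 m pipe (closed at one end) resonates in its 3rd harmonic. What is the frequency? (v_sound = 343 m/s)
fₙ = nv/(4L) = 428.8 Hz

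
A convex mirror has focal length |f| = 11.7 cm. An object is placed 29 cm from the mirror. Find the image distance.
f = −11.7 cm (convex); 1/di = 1/f − 1/do → di = -8.337 cm (virtual image, behind mirror)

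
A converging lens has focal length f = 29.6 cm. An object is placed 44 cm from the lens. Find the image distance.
1/di = 1/f − 1/do → di = 90.44 cm (real image)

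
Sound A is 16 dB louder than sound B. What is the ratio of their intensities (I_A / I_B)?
I_A/I_B = 10^(Δβ/10) = 39.81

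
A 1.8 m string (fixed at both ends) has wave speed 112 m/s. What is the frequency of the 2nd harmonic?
fₙ = nv/(2L) = 62.22 Hz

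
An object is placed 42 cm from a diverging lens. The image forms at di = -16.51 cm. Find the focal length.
1/f = 1/do + 1/di → f = -27.2 cm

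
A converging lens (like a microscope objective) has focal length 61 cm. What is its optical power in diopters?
P = 1/f = 1.639 D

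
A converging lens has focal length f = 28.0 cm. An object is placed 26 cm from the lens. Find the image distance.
1/di = 1/f − 1/do → di = -364 cm (virtual image)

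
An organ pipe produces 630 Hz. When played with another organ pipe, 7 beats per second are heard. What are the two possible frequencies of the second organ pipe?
f₂ = 630 ± 7 Hz → 637 Hz or 623 Hz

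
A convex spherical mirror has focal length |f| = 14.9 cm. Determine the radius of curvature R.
R = 2|f| = 29.8 cm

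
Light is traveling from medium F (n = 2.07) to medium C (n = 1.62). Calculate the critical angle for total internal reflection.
θc = arcsin(n₂/n₁) = 51.5°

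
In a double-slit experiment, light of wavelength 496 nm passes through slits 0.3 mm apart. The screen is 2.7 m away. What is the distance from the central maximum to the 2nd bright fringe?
y = mλL/d = 8.928 mm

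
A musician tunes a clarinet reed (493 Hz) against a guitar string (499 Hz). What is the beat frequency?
6 Hz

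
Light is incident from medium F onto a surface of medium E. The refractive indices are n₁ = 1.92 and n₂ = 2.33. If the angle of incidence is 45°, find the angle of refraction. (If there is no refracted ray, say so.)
sin θ₂ = (n₁/n₂)·sin θ₁ = 0.5827 → θ₂ = 35.64°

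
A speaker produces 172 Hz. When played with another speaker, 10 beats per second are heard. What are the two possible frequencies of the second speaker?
f₂ = 172 ± 10 Hz → 182 Hz or 162 Hz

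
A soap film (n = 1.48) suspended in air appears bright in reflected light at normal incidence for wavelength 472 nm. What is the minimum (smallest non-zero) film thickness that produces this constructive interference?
2nt = (m − ½)λ with m = 1 → t = (m − ½)λ/(2n) = 79.73 nm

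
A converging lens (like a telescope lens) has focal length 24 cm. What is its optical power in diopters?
P = 1/f = 4.167 D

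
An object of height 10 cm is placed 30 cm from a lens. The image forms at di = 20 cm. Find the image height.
hi = (-di/do) × ho = -6.667 cm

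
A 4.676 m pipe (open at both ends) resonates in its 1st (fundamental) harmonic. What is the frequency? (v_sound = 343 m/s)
fₙ = nv/(2L) = 36.68 Hz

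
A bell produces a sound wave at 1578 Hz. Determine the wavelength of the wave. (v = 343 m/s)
λ = v/f = 0.2174 m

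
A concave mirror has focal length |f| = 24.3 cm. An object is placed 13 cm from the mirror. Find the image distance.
f = +24.3 cm (concave); 1/di = 1/f − 1/do → di = -27.96 cm (virtual image, behind mirror)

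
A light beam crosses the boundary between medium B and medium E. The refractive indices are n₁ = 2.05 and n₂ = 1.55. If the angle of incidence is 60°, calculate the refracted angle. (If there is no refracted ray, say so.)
sin θ₂ = (n₁/n₂)·sin θ₁ = 1.145 > 1, so there is no refracted ray — the light undergoes total internal reflection.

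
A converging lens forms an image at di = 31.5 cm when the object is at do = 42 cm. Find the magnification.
M = −di/do = -0.75 (inverted image)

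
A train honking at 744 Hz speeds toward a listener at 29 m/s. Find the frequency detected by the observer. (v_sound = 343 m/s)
f_obs = f·v/(v − v_s) = 812.7 Hz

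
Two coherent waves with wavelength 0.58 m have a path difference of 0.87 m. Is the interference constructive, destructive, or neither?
destructive — path difference = 1.5λ, an odd multiple of λ/2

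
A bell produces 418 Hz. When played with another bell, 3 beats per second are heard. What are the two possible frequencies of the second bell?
f₂ = 418 ± 3 Hz → 421 Hz or 415 Hz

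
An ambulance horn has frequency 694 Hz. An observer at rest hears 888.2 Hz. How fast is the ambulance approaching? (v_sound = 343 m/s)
v_s = v·(1 − f/f_obs) = 75 m/s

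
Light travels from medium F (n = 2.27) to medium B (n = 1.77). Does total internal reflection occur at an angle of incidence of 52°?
θc = arcsin(n₂/n₁) = 51.24°; 52° > θc, so yes — total internal reflection.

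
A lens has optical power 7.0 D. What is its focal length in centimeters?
f = 1/P = 14.29 cm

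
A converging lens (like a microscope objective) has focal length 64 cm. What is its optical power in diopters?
P = 1/f = 1.562 D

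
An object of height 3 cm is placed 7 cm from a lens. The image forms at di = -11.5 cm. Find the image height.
hi = (-di/do) × ho = 4.929 cm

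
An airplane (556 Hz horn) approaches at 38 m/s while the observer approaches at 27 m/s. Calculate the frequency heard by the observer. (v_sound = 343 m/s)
f_obs = f·(v + v_o)/(v − v_s) = 674.5 Hz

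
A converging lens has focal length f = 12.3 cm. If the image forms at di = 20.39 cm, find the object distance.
1/do = 1/f − 1/di → do = 31 cm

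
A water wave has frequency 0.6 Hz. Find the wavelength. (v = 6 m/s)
λ = v/f = 10 m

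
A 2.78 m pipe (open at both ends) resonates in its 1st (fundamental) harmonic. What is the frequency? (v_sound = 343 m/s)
fₙ = nv/(2L) = 61.69 Hz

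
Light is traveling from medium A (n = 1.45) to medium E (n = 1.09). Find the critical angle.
θc = arcsin(n₂/n₁) = 48.74°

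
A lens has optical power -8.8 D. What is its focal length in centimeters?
f = 1/P = -11.36 cm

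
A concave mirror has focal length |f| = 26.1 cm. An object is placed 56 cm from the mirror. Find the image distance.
f = +26.1 cm (concave); 1/di = 1/f − 1/do → di = 48.88 cm (real image, in front of mirror)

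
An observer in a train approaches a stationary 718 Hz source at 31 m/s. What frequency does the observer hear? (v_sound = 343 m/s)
f_obs = f·(v + v_o)/v = 782.9 Hz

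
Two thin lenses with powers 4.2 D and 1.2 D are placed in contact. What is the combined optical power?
P_total = P₁ + P₂ = 5.4 D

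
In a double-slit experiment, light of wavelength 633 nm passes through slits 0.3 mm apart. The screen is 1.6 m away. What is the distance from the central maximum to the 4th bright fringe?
y = mλL/d = 13.5 mm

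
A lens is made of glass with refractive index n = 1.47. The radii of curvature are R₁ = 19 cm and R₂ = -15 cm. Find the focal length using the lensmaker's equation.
1/f = (n − 1)(1/R₁ − 1/R₂) → f = 17.83 cm (converging lens)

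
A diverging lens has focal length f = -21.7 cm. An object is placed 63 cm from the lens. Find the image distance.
1/di = 1/f − 1/do → di = -16.14 cm (virtual image)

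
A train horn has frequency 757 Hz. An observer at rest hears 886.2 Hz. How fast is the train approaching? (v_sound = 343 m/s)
v_s = v·(1 − f/f_obs) = 50.01 m/s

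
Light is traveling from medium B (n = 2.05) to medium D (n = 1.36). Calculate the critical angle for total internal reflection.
θc = arcsin(n₂/n₁) = 41.56°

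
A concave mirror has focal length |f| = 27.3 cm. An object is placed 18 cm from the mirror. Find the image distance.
f = +27.3 cm (concave); 1/di = 1/f − 1/do → di = -52.84 cm (virtual image, behind mirror)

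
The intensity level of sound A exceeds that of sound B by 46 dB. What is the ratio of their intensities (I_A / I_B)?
I_A/I_B = 10^(Δβ/10) = 39810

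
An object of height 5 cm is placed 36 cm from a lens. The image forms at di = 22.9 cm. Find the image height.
hi = (-di/do) × ho = -3.181 cm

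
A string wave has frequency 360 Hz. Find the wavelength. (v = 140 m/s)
λ = v/f = 0.3889 m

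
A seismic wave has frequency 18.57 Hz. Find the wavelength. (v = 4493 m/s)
λ = v/f = 241.9 m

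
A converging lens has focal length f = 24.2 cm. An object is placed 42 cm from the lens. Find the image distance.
1/di = 1/f − 1/do → di = 57.1 cm (real image)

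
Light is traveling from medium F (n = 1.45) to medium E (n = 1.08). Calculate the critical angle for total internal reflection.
θc = arcsin(n₂/n₁) = 48.14°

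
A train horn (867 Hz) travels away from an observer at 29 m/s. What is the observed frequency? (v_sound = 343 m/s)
f_obs = f·v/(v + v_s) = 799.4 Hz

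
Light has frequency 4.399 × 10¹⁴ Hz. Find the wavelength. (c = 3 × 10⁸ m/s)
λ = c/f = 682 nm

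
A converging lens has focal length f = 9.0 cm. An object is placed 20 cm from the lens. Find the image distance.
1/di = 1/f − 1/do → di = 16.36 cm (real image)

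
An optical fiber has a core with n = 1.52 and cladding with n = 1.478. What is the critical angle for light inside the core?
θc = arcsin(n_cladding/n_core) = 76.5°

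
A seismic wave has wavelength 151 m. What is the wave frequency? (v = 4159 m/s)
f = v/λ = 27.54 Hz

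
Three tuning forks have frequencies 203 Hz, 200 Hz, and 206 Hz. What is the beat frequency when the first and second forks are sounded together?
3 Hz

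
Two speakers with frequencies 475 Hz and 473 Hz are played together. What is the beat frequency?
2 Hz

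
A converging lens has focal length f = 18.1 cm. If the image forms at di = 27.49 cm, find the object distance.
1/do = 1/f − 1/di → do = 52.99 cm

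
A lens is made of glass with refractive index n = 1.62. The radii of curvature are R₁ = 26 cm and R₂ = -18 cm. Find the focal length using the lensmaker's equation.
1/f = (n − 1)(1/R₁ − 1/R₂) → f = 17.16 cm (converging lens)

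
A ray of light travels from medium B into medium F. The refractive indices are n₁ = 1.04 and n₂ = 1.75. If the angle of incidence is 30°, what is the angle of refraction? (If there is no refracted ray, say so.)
sin θ₂ = (n₁/n₂)·sin θ₁ = 0.2971 → θ₂ = 17.29°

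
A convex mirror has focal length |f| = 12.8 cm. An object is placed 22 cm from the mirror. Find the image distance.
f = −12.8 cm (convex); 1/di = 1/f − 1/do → di = -8.092 cm (virtual image, behind mirror)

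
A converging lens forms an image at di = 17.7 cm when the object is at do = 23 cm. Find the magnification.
M = −di/do = -0.7696 (inverted image)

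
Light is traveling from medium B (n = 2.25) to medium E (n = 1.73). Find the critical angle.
θc = arcsin(n₂/n₁) = 50.25°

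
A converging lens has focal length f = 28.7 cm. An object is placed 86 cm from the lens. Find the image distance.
1/di = 1/f − 1/do → di = 43.08 cm (real image)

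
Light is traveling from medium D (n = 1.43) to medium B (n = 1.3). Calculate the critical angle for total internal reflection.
θc = arcsin(n₂/n₁) = 65.38°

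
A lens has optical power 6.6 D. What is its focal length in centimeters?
f = 1/P = 15.15 cm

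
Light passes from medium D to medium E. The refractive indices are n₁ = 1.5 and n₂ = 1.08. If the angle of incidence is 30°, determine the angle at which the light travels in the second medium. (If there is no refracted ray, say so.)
sin θ₂ = (n₁/n₂)·sin θ₁ = 0.6944 → θ₂ = 43.98°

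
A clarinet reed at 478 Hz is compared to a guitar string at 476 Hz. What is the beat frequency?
2 Hz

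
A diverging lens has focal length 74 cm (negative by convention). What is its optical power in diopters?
P = 1/f = -1.351 D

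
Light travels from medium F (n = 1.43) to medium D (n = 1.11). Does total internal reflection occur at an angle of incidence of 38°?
θc = arcsin(n₂/n₁) = 50.92°; 38° < θc, so no — the ray refracts.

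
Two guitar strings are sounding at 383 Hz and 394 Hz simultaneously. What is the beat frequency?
11 Hz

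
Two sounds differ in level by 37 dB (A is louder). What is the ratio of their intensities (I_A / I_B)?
I_A/I_B = 10^(Δβ/10) = 5012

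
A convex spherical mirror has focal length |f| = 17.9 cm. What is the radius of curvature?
R = 2|f| = 35.8 cm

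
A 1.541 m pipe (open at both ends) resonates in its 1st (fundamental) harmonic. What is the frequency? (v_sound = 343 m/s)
fₙ = nv/(2L) = 111.3 Hz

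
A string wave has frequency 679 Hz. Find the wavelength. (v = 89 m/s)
λ = v/f = 0.1311 m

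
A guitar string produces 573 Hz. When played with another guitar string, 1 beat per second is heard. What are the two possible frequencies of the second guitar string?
f₂ = 573 ± 1 Hz → 574 Hz or 572 Hz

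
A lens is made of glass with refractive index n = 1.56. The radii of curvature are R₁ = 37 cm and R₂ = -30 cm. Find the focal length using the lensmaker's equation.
1/f = (n − 1)(1/R₁ − 1/R₂) → f = 29.58 cm (converging lens)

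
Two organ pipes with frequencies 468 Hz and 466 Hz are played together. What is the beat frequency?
2 Hz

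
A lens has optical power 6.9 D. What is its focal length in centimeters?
f = 1/P = 14.49 cm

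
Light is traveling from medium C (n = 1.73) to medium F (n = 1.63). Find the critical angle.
θc = arcsin(n₂/n₁) = 70.42°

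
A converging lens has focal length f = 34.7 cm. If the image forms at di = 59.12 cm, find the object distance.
1/do = 1/f − 1/di → do = 84.01 cm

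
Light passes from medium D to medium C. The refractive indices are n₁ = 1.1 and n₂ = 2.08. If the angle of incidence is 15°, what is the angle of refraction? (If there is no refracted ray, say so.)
sin θ₂ = (n₁/n₂)·sin θ₁ = 0.1369 → θ₂ = 7.867°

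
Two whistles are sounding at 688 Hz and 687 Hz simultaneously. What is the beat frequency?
1 Hz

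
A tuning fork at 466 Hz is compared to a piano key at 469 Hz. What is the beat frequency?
3 Hz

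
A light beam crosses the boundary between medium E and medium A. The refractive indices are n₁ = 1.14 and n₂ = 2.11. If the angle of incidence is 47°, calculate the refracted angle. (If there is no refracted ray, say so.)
sin θ₂ = (n₁/n₂)·sin θ₁ = 0.3951 → θ₂ = 23.27°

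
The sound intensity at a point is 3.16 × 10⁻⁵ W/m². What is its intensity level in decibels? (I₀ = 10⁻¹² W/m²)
β = 10·log₁₀(I/I₀) = 75 dB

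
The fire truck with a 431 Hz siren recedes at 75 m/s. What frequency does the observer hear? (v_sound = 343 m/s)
f_obs = f·v/(v + v_s) = 353.7 Hz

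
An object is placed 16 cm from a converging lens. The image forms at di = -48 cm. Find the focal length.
1/f = 1/do + 1/di → f = 24 cm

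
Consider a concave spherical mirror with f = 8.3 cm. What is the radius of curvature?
R = 2|f| = 16.6 cm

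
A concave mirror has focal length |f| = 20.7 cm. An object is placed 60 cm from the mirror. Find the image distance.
f = +20.7 cm (concave); 1/di = 1/f − 1/do → di = 31.6 cm (real image, in front of mirror)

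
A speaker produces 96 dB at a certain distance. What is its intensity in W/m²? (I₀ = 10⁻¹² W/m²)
I = I₀·10^(β/10) = 3.98 × 10⁻³ W/m²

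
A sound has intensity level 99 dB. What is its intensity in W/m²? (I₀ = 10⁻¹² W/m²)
I = I₀·10^(β/10) = 7.94 × 10⁻³ W/m²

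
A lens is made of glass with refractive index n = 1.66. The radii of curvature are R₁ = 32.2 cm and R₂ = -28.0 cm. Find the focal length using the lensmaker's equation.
1/f = (n − 1)(1/R₁ − 1/R₂) → f = 22.69 cm (converging lens)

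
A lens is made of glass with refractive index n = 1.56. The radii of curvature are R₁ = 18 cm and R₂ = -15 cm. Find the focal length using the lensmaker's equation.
1/f = (n − 1)(1/R₁ − 1/R₂) → f = 14.61 cm (converging lens)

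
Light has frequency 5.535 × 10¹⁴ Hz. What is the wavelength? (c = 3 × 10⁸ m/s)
λ = c/f = 542 nm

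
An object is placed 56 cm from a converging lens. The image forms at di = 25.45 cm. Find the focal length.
1/f = 1/do + 1/di → f = 17.5 cm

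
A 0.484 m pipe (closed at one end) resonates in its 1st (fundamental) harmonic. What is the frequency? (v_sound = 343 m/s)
fₙ = nv/(4L) = 177.2 Hz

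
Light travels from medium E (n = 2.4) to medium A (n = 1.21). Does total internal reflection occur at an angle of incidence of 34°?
θc = arcsin(n₂/n₁) = 30.28°; 34° > θc, so yes — total internal reflection.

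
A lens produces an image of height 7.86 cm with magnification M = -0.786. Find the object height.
ho = |hi|/|M| = 10 cm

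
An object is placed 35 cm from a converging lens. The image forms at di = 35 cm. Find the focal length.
1/f = 1/do + 1/di → f = 17.5 cm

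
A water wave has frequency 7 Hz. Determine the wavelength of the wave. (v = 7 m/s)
λ = v/f = 1 m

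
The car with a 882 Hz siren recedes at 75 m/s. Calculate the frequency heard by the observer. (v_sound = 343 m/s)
f_obs = f·v/(v + v_s) = 723.7 Hz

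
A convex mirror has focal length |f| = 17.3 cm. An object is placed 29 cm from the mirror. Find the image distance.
f = −17.3 cm (convex); 1/di = 1/f − 1/do → di = -10.84 cm (virtual image, behind mirror)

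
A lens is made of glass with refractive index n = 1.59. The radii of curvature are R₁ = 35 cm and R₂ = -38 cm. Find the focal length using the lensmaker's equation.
1/f = (n − 1)(1/R₁ − 1/R₂) → f = 30.88 cm (converging lens)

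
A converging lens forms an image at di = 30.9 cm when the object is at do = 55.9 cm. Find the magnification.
M = −di/do = -0.5528 (inverted image)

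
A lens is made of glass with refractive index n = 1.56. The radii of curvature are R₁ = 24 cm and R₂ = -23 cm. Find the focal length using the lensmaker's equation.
1/f = (n − 1)(1/R₁ − 1/R₂) → f = 20.97 cm (converging lens)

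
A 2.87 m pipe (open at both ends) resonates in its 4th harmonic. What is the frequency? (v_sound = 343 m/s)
fₙ = nv/(2L) = 239 Hz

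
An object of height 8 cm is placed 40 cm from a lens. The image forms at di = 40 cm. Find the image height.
hi = (-di/do) × ho = -8 cm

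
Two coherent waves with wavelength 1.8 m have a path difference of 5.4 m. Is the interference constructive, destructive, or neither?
constructive — path difference = 3λ, a whole number of wavelengths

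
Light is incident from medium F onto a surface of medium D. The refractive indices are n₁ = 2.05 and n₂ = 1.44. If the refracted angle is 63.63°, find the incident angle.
sin θ₁ = (n₂/n₁)·sin θ₂ → θ₁ = 39°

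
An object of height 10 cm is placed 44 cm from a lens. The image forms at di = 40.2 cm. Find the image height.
hi = (-di/do) × ho = -9.136 cm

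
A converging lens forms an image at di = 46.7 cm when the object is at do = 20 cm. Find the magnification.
M = −di/do = -2.335 (inverted image)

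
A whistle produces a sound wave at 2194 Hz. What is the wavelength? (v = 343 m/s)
λ = v/f = 0.1563 m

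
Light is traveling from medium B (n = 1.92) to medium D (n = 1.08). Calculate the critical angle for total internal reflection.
θc = arcsin(n₂/n₁) = 34.23°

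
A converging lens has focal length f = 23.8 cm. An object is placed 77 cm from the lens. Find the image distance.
1/di = 1/f − 1/do → di = 34.45 cm (real image)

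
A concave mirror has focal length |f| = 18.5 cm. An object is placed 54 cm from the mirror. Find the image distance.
f = +18.5 cm (concave); 1/di = 1/f − 1/do → di = 28.14 cm (real image, in front of mirror)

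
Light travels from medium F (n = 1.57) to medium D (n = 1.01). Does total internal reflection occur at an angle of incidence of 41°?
θc = arcsin(n₂/n₁) = 40.04°; 41° > θc, so yes — total internal reflection.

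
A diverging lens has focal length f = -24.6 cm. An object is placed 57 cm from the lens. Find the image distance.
1/di = 1/f − 1/do → di = -17.18 cm (virtual image)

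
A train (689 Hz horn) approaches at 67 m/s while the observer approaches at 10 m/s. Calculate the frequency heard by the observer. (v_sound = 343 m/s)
f_obs = f·(v + v_o)/(v − v_s) = 881.2 Hz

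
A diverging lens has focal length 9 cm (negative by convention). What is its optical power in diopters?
P = 1/f = -11.11 D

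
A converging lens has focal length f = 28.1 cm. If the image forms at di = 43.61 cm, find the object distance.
1/do = 1/f − 1/di → do = 79.01 cm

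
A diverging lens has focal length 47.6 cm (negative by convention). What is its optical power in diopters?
P = 1/f = -2.101 D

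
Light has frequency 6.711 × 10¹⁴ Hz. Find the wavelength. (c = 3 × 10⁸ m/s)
λ = c/f = 447 nm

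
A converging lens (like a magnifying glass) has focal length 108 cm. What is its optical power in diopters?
P = 1/f = 0.9259 D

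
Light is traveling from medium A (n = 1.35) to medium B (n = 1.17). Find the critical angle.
θc = arcsin(n₂/n₁) = 60.07°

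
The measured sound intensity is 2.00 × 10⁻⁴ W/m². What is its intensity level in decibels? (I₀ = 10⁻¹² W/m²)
β = 10·log₁₀(I/I₀) = 83.01 dB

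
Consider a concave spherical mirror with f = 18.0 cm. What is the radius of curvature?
R = 2|f| = 36 cm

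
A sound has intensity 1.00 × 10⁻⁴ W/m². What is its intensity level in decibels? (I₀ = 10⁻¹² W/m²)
β = 10·log₁₀(I/I₀) = 80 dB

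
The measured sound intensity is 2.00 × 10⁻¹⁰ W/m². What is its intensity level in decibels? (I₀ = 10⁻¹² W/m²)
β = 10·log₁₀(I/I₀) = 23.01 dB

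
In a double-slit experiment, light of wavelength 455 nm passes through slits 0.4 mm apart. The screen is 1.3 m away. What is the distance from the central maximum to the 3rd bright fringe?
y = mλL/d = 4.436 mm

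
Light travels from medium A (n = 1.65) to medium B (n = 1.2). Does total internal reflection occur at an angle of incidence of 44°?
θc = arcsin(n₂/n₁) = 46.66°; 44° < θc, so no — the ray refracts.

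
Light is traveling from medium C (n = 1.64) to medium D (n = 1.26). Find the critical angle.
θc = arcsin(n₂/n₁) = 50.2°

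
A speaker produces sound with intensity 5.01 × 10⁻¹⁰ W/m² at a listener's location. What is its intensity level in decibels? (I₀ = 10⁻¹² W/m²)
β = 10·log₁₀(I/I₀) = 27 dB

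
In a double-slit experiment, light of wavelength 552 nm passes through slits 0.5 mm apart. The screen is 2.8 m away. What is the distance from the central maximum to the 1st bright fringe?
y = mλL/d = 3.091 mm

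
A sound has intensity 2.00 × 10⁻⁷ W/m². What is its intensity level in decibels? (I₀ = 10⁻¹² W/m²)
β = 10·log₁₀(I/I₀) = 53.01 dB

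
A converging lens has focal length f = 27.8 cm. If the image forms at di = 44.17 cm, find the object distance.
1/do = 1/f − 1/di → do = 75.01 cm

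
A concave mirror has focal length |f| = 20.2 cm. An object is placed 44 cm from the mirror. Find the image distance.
f = +20.2 cm (concave); 1/di = 1/f − 1/do → di = 37.34 cm (real image, in front of mirror)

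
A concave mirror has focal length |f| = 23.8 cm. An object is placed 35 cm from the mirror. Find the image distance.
f = +23.8 cm (concave); 1/di = 1/f − 1/do → di = 74.38 cm (real image, in front of mirror)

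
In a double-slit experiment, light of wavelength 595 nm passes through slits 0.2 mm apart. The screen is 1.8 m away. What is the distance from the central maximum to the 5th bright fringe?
y = mλL/d = 26.77 mm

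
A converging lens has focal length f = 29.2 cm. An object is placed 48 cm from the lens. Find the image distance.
1/di = 1/f − 1/do → di = 74.55 cm (real image)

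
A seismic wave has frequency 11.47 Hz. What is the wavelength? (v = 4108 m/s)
λ = v/f = 358.2 m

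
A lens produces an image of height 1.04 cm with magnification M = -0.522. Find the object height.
ho = |hi|/|M| = 1.992 cm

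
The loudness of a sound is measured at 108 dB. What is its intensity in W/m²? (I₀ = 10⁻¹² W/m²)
I = I₀·10^(β/10) = 6.31 × 10⁻² W/m²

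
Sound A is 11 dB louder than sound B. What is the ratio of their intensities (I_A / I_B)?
I_A/I_B = 10^(Δβ/10) = 12.59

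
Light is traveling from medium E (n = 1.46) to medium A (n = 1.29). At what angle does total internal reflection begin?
θc = arcsin(n₂/n₁) = 62.08°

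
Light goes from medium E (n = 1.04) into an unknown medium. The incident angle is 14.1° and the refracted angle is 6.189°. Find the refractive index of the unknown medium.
n₂ = n₁·sin θ₁ / sin θ₂ = 2.35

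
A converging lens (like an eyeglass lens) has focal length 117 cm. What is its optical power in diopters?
P = 1/f = 0.8547 D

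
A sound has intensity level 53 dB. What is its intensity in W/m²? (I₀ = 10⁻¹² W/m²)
I = I₀·10^(β/10) = 2.00 × 10⁻⁷ W/m²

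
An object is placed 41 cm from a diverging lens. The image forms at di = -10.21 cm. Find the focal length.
1/f = 1/do + 1/di → f = -13.6 cm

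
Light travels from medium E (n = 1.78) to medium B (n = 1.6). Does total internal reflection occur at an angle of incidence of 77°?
θc = arcsin(n₂/n₁) = 64.01°; 77° > θc, so yes — total internal reflection.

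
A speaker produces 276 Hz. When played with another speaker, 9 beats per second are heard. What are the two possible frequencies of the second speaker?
f₂ = 276 ± 9 Hz → 285 Hz or 267 Hz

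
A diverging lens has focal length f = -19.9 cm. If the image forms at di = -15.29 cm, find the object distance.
1/do = 1/f − 1/di → do = 66 cm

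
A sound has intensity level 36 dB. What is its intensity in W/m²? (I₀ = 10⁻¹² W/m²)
I = I₀·10^(β/10) = 3.98 × 10⁻⁹ W/m²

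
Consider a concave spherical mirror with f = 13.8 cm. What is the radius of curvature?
R = 2|f| = 27.6 cm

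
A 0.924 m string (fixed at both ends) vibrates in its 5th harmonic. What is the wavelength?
λₙ = 2L/n = 0.3696 m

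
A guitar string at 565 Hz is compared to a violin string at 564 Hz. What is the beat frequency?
1 Hz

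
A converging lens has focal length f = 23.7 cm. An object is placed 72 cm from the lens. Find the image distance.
1/di = 1/f − 1/do → di = 35.33 cm (real image)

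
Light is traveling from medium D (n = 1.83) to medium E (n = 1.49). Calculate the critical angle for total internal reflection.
θc = arcsin(n₂/n₁) = 54.51°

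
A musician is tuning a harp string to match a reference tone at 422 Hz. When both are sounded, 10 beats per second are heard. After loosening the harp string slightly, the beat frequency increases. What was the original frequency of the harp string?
412 Hz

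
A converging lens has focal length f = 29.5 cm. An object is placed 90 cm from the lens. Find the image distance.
1/di = 1/f − 1/do → di = 43.88 cm (real image)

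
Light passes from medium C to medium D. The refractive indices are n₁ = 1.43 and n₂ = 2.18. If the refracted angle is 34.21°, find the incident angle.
sin θ₁ = (n₂/n₁)·sin θ₂ → θ₁ = 58.99°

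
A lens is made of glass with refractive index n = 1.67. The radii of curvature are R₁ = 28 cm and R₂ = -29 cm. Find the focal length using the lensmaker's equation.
1/f = (n − 1)(1/R₁ − 1/R₂) → f = 21.26 cm (converging lens)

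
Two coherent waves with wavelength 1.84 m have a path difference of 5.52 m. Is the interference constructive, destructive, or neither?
constructive — path difference = 3λ, a whole number of wavelengths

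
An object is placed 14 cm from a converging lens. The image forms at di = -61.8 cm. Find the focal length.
1/f = 1/do + 1/di → f = 18.1 cm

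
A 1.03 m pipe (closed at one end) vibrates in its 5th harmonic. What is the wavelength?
λₙ = 4L/n = 0.824 m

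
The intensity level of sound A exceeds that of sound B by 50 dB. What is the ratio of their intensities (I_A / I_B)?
I_A/I_B = 10^(Δβ/10) = 100000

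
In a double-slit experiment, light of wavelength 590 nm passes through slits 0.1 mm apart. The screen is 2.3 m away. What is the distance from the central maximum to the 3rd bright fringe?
y = mλL/d = 40.71 mm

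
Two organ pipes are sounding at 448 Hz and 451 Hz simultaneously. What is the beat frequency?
3 Hz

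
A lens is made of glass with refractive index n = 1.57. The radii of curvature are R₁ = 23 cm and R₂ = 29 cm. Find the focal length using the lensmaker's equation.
1/f = (n − 1)(1/R₁ − 1/R₂) → f = 195 cm (converging lens)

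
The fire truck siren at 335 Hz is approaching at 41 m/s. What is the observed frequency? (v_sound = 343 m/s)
f_obs = f·v/(v − v_s) = 380.5 Hz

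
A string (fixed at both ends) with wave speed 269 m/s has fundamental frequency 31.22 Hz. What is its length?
L = v/(2f₁) = 4.308 m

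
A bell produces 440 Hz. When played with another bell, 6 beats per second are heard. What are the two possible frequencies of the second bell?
f₂ = 440 ± 6 Hz → 446 Hz or 434 Hz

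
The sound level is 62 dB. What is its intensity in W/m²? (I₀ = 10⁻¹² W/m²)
I = I₀·10^(β/10) = 1.58 × 10⁻⁶ W/m²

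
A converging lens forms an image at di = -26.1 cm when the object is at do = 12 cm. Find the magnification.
M = −di/do = 2.175 (upright image)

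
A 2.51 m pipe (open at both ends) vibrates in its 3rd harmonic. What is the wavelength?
λₙ = 2L/n = 1.673 m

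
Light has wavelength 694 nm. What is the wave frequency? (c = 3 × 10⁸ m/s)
f = c/λ = 4.323 × 10¹⁴ Hz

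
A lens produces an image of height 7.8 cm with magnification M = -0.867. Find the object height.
ho = |hi|/|M| = 8.997 cm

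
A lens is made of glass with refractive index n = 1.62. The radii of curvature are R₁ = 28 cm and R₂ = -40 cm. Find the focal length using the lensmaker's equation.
1/f = (n − 1)(1/R₁ − 1/R₂) → f = 26.57 cm (converging lens)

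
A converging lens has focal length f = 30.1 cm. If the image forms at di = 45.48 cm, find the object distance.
1/do = 1/f − 1/di → do = 89.01 cm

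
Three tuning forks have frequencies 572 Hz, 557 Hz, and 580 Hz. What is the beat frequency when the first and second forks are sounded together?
15 Hz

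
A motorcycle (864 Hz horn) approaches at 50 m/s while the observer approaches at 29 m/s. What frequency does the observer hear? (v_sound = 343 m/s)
f_obs = f·(v + v_o)/(v − v_s) = 1097 Hz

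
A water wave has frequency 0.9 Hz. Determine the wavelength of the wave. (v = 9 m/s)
λ = v/f = 10 m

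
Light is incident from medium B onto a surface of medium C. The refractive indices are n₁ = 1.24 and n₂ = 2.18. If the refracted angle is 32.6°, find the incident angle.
sin θ₁ = (n₂/n₁)·sin θ₂ → θ₁ = 71.3°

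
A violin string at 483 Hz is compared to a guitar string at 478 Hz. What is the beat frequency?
5 Hz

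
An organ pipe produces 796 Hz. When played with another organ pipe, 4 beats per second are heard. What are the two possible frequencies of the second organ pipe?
f₂ = 796 ± 4 Hz → 800 Hz or 792 Hz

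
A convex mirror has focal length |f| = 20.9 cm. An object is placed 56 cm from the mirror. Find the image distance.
f = −20.9 cm (convex); 1/di = 1/f − 1/do → di = -15.22 cm (virtual image, behind mirror)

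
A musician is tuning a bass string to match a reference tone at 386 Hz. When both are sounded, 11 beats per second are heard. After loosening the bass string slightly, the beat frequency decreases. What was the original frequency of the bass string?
397 Hz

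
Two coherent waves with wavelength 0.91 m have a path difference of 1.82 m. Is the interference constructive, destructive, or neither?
constructive — path difference = 2λ, a whole number of wavelengths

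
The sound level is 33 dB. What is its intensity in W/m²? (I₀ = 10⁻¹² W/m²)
I = I₀·10^(β/10) = 2.00 × 10⁻⁹ W/m²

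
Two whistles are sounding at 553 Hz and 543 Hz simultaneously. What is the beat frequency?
10 Hz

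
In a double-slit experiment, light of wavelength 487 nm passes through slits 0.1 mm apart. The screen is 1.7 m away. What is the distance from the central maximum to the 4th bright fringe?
y = mλL/d = 33.12 mm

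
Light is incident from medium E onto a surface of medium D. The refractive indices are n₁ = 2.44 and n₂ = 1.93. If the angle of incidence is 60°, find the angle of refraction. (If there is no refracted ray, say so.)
sin θ₂ = (n₁/n₂)·sin θ₁ = 1.095 > 1, so there is no refracted ray — the light undergoes total internal reflection.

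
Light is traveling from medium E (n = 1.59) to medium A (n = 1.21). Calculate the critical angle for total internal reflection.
θc = arcsin(n₂/n₁) = 49.55°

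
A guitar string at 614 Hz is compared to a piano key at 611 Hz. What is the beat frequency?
3 Hz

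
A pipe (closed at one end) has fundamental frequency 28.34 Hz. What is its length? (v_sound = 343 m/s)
L = v/(4f₁) = 3.026 m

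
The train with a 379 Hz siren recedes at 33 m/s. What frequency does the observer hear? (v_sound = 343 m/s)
f_obs = f·v/(v + v_s) = 345.7 Hz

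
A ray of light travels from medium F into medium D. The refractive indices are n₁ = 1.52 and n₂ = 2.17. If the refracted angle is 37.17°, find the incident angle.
sin θ₁ = (n₂/n₁)·sin θ₂ → θ₁ = 59.6°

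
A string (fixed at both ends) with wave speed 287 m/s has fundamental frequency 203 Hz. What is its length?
L = v/(2f₁) = 0.7069 m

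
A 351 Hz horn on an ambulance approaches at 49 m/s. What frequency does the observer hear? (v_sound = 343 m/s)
f_obs = f·v/(v − v_s) = 409.5 Hz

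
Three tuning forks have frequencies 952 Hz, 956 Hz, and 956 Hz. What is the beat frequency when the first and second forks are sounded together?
4 Hz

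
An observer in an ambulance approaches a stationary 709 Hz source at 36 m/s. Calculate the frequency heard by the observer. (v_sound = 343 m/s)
f_obs = f·(v + v_o)/v = 783.4 Hz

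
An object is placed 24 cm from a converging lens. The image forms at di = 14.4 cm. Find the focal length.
1/f = 1/do + 1/di → f = 9 cm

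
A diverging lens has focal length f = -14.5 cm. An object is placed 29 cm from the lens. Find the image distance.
1/di = 1/f − 1/do → di = -9.667 cm (virtual image)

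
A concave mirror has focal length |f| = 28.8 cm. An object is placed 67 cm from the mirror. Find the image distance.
f = +28.8 cm (concave); 1/di = 1/f − 1/do → di = 50.51 cm (real image, in front of mirror)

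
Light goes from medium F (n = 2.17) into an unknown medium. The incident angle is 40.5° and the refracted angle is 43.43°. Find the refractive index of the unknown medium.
n₂ = n₁·sin θ₁ / sin θ₂ = 2.05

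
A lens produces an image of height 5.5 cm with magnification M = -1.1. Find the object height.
ho = |hi|/|M| = 5 cm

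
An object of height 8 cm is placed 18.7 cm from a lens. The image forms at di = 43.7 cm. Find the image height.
hi = (-di/do) × ho = -18.7 cm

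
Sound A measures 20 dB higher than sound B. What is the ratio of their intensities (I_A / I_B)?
I_A/I_B = 10^(Δβ/10) = 100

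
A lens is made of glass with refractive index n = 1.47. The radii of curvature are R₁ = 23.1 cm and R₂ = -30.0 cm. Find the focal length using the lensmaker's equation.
1/f = (n − 1)(1/R₁ − 1/R₂) → f = 27.77 cm (converging lens)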